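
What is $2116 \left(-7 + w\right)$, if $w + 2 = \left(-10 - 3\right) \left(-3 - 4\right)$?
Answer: $173512$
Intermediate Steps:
$w = 89$ ($w = -2 + \left(-10 - 3\right) \left(-3 - 4\right) = -2 - -91 = -2 + 91 = 89$)
$2116 \left(-7 + w\right) = 2116 \left(-7 + 89\right) = 2116 \cdot 82 = 173512$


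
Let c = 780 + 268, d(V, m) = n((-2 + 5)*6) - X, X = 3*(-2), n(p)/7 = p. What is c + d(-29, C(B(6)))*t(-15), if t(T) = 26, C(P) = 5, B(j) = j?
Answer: 4480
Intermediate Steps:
n(p) = 7*p
X = -6
d(V, m) = 132 (d(V, m) = 7*((-2 + 5)*6) - 1*(-6) = 7*(3*6) + 6 = 7*18 + 6 = 126 + 6 = 132)
c = 1048
c + d(-29, C(B(6)))*t(-15) = 1048 + 132*26 = 1048 + 3432 = 4480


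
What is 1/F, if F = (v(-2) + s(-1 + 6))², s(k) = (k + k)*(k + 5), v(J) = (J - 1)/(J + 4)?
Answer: 4/38809 ≈ 0.00010307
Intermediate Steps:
v(J) = (-1 + J)/(4 + J)
s(k) = 2*k*(5 + k) (s(k) = (2*k)*(5 + k) = 2*k*(5 + k))
F = 38809/4 (F = ((-1 - 2)/(4 - 2) + 2*(-1 + 6)*(5 + (-1 + 6)))² = (-3/2 + 2*5*(5 + 5))² = ((½)*(-3) + 2*5*10)² = (-3/2 + 100)² = (197/2)² = 38809/4 ≈ 9702.3)
1/F = 1/(38809/4) = 4/38809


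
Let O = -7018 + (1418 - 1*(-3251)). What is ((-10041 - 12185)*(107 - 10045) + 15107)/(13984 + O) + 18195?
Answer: 86519184/2327 ≈ 37181.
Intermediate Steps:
O = -2349 (O = -7018 + (1418 + 3251) = -7018 + 4669 = -2349)
((-10041 - 12185)*(107 - 10045) + 15107)/(13984 + O) + 18195 = ((-10041 - 12185)*(107 - 10045) + 15107)/(13984 - 2349) + 18195 = (-22226*(-9938) + 15107)/11635 + 18195 = (220881988 + 15107)*(1/11635) + 18195 = 220897095*(1/11635) + 18195 = 44179419/2327 + 18195 = 86519184/2327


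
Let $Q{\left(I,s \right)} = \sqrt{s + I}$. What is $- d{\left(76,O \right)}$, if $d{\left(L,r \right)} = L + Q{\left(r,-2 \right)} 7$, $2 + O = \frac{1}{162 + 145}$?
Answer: $-76 - \frac{7 i \sqrt{376689}}{307} \approx -76.0 - 13.994 i$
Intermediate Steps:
$O = - \frac{613}{307}$ ($O = -2 + \frac{1}{162 + 145} = -2 + \frac{1}{307} = - \frac{613}{307} \approx -1.9967$)
$Q{\left(I,s \right)} = \sqrt{I + s}$
$d{\left(L,r \right)} = L + 7 \sqrt{-2 + r}$ ($d{\left(L,r \right)} = L + \sqrt{r - 2} \cdot 7 = L + \sqrt{-2 + r} 7 = L + 7 \sqrt{-2 + r}$)
$- d{\left(76,O \right)} = - (76 + 7 \sqrt{-2 - \frac{613}{307}}) = - (76 + 7 \sqrt{- \frac{1227}{307}}) = - (76 + 7 \frac{i \sqrt{376689}}{307}) = - (76 + \frac{7 i \sqrt{376689}}{307}) = -76 - \frac{7 i \sqrt{376689}}{307}$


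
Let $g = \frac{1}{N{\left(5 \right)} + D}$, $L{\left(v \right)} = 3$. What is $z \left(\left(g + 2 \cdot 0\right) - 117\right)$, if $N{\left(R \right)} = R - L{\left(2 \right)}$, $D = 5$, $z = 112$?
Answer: $-13088$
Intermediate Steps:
$N{\left(R \right)} = -3 + R$ ($N{\left(R \right)} = R - 3 = -3 + R$)
$g = \frac{1}{7}$ ($g = \frac{1}{\left(-3 + 5\right) + 5} = \frac{1}{2 + 5} = \frac{1}{7} \approx 0.14286$)
$z \left(\left(g + 2 \cdot 0\right) - 117\right) = 112 \left(\left(\frac{1}{7} + 2 \cdot 0\right) - 117\right) = 112 \left(\left(\frac{1}{7} + 0\right) - 117\right) = 112 \left(\frac{1}{7} - 117\right) = 112 \left(- \frac{818}{7}\right) = -13088$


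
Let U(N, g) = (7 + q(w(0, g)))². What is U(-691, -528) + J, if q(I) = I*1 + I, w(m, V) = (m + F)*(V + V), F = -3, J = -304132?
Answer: 39929517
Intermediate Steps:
w(m, V) = 2*V*(-3 + m) (w(m, V) = (m - 3)*(V + V) = (-3 + m)*(2*V) = 2*V*(-3 + m))
q(I) = 2*I (q(I) = I + I = 2*I)
U(N, g) = (7 - 12*g)² (U(N, g) = (7 + 2*(2*g*(-3 + 0)))² = (7 + 2*(2*g*(-3)))² = (7 + 2*(-6*g))² = (7 - 12*g)²)
U(-691, -528) + J = (7 - 12*(-528))² - 304132 = (7 + 6336)² - 304132 = 6343² - 304132 = 40233649 - 304132 = 39929517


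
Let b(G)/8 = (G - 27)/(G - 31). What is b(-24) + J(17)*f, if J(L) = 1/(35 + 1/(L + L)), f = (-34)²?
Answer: 2647648/65505 ≈ 40.419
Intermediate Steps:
b(G) = 8*(-27 + G)/(-31 + G) (b(G) = 8*((G - 27)/(G - 31)) = 8*((-27 + G)/(-31 + G)) = 8*(-27 + G)/(-31 + G))
f = 1156
J(L) = 1/(35 + 1/(2*L))
b(-24) + J(17)*f = 8*(-27 - 24)/(-31 - 24) + (2*17/(1 + 70*17))*1156 = 8*(-51)/(-55) + (2*17/(1 + 1190))*1156 = 8*(-1/55)*(-51) + (2*17/1191)*1156 = 408/55 + (2*17*(1/1191))*1156 = 408/55 + (34/1191)*1156 = 408/55 + 39304/1191 = 2647648/65505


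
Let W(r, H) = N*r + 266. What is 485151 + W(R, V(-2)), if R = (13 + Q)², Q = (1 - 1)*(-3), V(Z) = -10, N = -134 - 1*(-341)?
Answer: 520400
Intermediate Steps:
N = 207 (N = -134 + 341 = 207)
Q = 0 (Q = 0*(-3) = 0)
R = 169 (R = (13 + 0)² = 13² = 169)
W(r, H) = 266 + 207*r (W(r, H) = 207*r + 266 = 266 + 207*r)
485151 + W(R, V(-2)) = 485151 + (266 + 207*169) = 485151 + (266 + 34983) = 485151 + 35249 = 520400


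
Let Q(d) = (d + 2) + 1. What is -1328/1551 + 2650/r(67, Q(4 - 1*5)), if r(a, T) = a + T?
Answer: 446502/11891 ≈ 37.550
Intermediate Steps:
Q(d) = 3 + d (Q(d) = (2 + d) + 1 = 3 + d)
r(a, T) = T + a
-1328/1551 + 2650/r(67, Q(4 - 1*5)) = -1328/1551 + 2650/((3 + (4 - 1*5)) + 67) = -1328*1/1551 + 2650/((3 + (4 - 5)) + 67) = -1328/1551 + 2650/((3 - 1) + 67) = -1328/1551 + 2650/(2 + 67) = -1328/1551 + 2650/69 = 446502/11891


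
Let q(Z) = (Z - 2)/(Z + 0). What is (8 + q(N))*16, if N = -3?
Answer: 464/3 ≈ 154.67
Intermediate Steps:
q(Z) = (-2 + Z)/Z
(8 + q(N))*16 = (8 + (-2 - 3)/(-3))*16 = (8 - ⅓*(-5))*16 = (8 + 5/3)*16 = (29/3)*16 = 464/3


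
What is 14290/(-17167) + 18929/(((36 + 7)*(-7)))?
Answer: -329255433/5167267 ≈ -63.719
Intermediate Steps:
14290/(-17167) + 18929/(((36 + 7)*(-7))) = 14290*(-1/17167) + 18929/((43*(-7))) = -14290/17167 + 18929/(-301) = -14290/17167 + 18929*(-1/301) = -14290/17167 - 18929/301 = -329255433/5167267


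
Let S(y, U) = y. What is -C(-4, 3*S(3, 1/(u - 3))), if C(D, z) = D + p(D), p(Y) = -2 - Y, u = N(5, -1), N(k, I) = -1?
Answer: 2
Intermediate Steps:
u = -1
C(D, z) = -2 (C(D, z) = D + (-2 - D) = -2)
-C(-4, 3*S(3, 1/(u - 3))) = -1*(-2) = 2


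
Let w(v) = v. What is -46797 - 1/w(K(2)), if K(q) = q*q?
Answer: -187189/4 ≈ -46797.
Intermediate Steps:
K(q) = q²
-46797 - 1/w(K(2)) = -46797 - 1/(2²) = -46797 - 1/4 = -46797 - 1*¼ = -46797 - ¼ = -187189/4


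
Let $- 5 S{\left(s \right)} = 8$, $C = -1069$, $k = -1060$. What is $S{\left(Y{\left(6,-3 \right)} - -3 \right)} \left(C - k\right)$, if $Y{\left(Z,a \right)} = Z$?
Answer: $\frac{72}{5} \approx 14.4$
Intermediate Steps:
$S{\left(s \right)} = - \frac{8}{5}$ ($S{\left(s \right)} = \left(- \frac{1}{5}\right) 8 = - \frac{8}{5}$)
$S{\left(Y{\left(6,-3 \right)} - -3 \right)} \left(C - k\right) = - \frac{8 \left(-1069 - -1060\right)}{5} = - \frac{8 \left(-1069 + 1060\right)}{5} = \left(- \frac{8}{5}\right) \left(-9\right) = \frac{72}{5}$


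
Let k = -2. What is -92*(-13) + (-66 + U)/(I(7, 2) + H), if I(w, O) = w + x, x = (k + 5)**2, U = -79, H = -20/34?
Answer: 310887/262 ≈ 1186.6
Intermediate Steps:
H = -10/17 (H = -20*1/34 = -10/17 ≈ -0.58823)
x = 9 (x = (-2 + 5)**2 = 3**2 = 9)
I(w, O) = 9 + w (I(w, O) = w + 9 = 9 + w)
-92*(-13) + (-66 + U)/(I(7, 2) + H) = -92*(-13) + (-66 - 79)/((9 + 7) - 10/17) = 1196 - 145/(16 - 10/17) = 1196 - 145/262/17 = 1196 - 145*17/262 = 1196 - 2465/262 = 310887/262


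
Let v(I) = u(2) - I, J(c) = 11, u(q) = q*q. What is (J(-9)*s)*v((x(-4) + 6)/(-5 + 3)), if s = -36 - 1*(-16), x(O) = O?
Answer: -1100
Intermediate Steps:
u(q) = q**2
v(I) = 4 - I (v(I) = 2**2 - I = 4 - I)
s = -20 (s = -36 + 16 = -20)
(J(-9)*s)*v((x(-4) + 6)/(-5 + 3)) = (11*(-20))*(4 - (-4 + 6)/(-5 + 3)) = -220*(4 - 2/(-2)) = -220*(4 - 2*(-1)/2) = -220*(4 - 1*(-1)) = -220*(4 + 1) = -220*5 = -1100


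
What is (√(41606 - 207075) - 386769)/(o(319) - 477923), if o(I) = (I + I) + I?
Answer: 386769/476966 - I*√165469/476966 ≈ 0.81089 - 0.00085285*I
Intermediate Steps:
o(I) = 3*I (o(I) = 2*I + I = 3*I)
(√(41606 - 207075) - 386769)/(o(319) - 477923) = (√(41606 - 207075) - 386769)/(3*319 - 477923) = (√(-165469) - 386769)/(957 - 477923) = (I*√165469 - 386769)/(-476966) = (-386769 + I*√165469)*(-1/476966) = 386769/476966 - I*√165469/476966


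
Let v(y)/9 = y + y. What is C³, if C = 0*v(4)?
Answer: 0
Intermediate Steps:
v(y) = 18*y (v(y) = 9*(y + y) = 9*(2*y) = 18*y)
C = 0 (C = 0*(18*4) = 0*72 = 0)
C³ = 0³ = 0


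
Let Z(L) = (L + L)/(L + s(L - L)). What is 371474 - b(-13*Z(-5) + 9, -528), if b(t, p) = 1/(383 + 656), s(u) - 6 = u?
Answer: 385961485/1039 ≈ 3.7147e+5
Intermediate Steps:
s(u) = 6 + u
Z(L) = 2*L/(6 + L) (Z(L) = (L + L)/(L + (6 + (L - L))) = (2*L)/(L + (6 + 0)) = (2*L)/(L + 6) = (2*L)/(6 + L) = 2*L/(6 + L))
b(t, p) = 1/1039
371474 - b(-13*Z(-5) + 9, -528) = 371474 - 1*1/1039 = 371474 - 1/1039 = 385961485/1039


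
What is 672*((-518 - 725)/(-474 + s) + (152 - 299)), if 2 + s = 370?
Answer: -4817904/53 ≈ -90904.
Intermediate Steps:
s = 368 (s = -2 + 370 = 368)
672*((-518 - 725)/(-474 + s) + (152 - 299)) = 672*((-518 - 725)/(-474 + 368) + (152 - 299)) = 672*(-1243/(-106) - 147) = 672*(-1243*(-1/106) - 147) = 672*(1243/106 - 147) = 672*(-14339/106) = -4817904/53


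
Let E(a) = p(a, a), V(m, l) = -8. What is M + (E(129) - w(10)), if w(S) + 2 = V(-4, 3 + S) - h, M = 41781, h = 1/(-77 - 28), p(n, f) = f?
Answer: 4401599/105 ≈ 41920.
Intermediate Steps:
h = -1/105 (h = 1/(-105) = -1/105 ≈ -0.0095238)
E(a) = a
w(S) = -1049/105 (w(S) = -2 + (-8 - 1*(-1/105)) = -2 + (-8 + 1/105) = -2 - 839/105 = -1049/105)
M + (E(129) - w(10)) = 41781 + (129 - 1*(-1049/105)) = 41781 + (129 + 1049/105) = 41781 + 14594/105 = 4401599/105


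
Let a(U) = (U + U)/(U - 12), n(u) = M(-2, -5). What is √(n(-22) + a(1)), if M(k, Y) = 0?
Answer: I*√22/11 ≈ 0.4264*I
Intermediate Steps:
n(u) = 0
a(U) = 2*U/(-12 + U) (a(U) = (2*U)/(-12 + U) = 2*U/(-12 + U))
√(n(-22) + a(1)) = √(0 + 2*1/(-12 + 1)) = √(0 + 2*1/(-11)) = √(0 + 2*1*(-1/11)) = √(0 - 2/11) = √(-2/11) = I*√22/11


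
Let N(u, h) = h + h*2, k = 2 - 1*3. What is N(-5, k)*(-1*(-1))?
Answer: -3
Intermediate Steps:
k = -1 (k = 2 - 3 = -1)
N(u, h) = 3*h (N(u, h) = h + 2*h = 3*h)
N(-5, k)*(-1*(-1)) = (3*(-1))*(-1*(-1)) = -3*1 = -3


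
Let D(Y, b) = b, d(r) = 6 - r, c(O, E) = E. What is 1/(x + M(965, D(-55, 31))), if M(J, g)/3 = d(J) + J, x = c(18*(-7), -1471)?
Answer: -1/1453 ≈ -0.00068823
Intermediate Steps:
x = -1471
M(J, g) = 18 (M(J, g) = 3*((6 - J) + J) = 3*6 = 18)
1/(x + M(965, D(-55, 31))) = 1/(-1471 + 18) = 1/(-1453) = -1/1453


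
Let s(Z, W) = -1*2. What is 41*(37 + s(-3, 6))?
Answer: 1435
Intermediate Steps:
s(Z, W) = -2
41*(37 + s(-3, 6)) = 41*(37 - 2) = 41*35 = 1435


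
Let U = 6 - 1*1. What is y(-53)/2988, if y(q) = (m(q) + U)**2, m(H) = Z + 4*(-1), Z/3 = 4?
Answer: 169/2988 ≈ 0.056560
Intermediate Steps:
Z = 12 (Z = 3*4 = 12)
m(H) = 8 (m(H) = 12 + 4*(-1) = 12 - 4 = 8)
U = 5 (U = 6 - 1 = 5)
y(q) = 169 (y(q) = (8 + 5)**2 = 13**2 = 169)
y(-53)/2988 = 169/2988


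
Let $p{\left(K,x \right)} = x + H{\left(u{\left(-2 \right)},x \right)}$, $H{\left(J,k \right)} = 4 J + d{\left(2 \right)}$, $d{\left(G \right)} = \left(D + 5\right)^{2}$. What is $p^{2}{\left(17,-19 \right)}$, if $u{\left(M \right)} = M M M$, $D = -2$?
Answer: $1764$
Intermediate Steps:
$u{\left(M \right)} = M^{3}$ ($u{\left(M \right)} = M^{2} M = M^{3}$)
$d{\left(G \right)} = 9$ ($d{\left(G \right)} = \left(-2 + 5\right)^{2} = 3^{2} = 9$)
$H{\left(J,k \right)} = 9 + 4 J$ ($H{\left(J,k \right)} = 4 J + 9 = 9 + 4 J$)
$p{\left(K,x \right)} = -23 + x$ ($p{\left(K,x \right)} = x + \left(9 + 4 \left(-2\right)^{3}\right) = x + \left(9 + 4 \left(-8\right)\right) = x + \left(9 - 32\right) = x - 23 = -23 + x$)
$p^{2}{\left(17,-19 \right)} = \left(-23 - 19\right)^{2} = \left(-42\right)^{2} = 1764$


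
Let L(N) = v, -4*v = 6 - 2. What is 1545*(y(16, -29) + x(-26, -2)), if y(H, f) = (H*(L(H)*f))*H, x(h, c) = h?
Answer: 11429910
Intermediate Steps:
v = -1 (v = -(6 - 2)/4 = -1/4*4 = -1)
L(N) = -1
y(H, f) = -f*H**2 (y(H, f) = (H*(-f))*H = (-H*f)*H = -f*H**2)
1545*(y(16, -29) + x(-26, -2)) = 1545*(-1*(-29)*16**2 - 26) = 1545*(-1*(-29)*256 - 26) = 1545*(7424 - 26) = 1545*7398 = 11429910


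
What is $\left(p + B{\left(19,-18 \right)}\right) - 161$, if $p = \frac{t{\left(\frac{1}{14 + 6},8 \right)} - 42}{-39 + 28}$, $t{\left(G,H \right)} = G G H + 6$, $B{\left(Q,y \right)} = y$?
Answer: $- \frac{96651}{550} \approx -175.73$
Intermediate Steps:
$t{\left(G,H \right)} = 6 + H G^{2}$ ($t{\left(G,H \right)} = G^{2} H + 6 = H G^{2} + 6 = 6 + H G^{2}$)
$p = \frac{1799}{550}$ ($p = \frac{\left(6 + 8 \left(\frac{1}{14 + 6}\right)^{2}\right) - 42}{-39 + 28} = \frac{\left(6 + 8 \left(\frac{1}{20}\right)^{2}\right) - 42}{-11} = \left(\left(6 + \frac{8}{400}\right) - 42\right) \left(- \frac{1}{11}\right) = \left(\left(6 + 8 \cdot \frac{1}{400}\right) - 42\right) \left(- \frac{1}{11}\right) = \left(\left(6 + \frac{1}{50}\right) - 42\right) \left(- \frac{1}{11}\right) = \left(\frac{301}{50} - 42\right) \left(- \frac{1}{11}\right) = \left(- \frac{1799}{50}\right) \left(- \frac{1}{11}\right) = \frac{1799}{550} \approx 3.2709$)
$\left(p + B{\left(19,-18 \right)}\right) - 161 = \left(\frac{1799}{550} - 18\right) - 161 = - \frac{8101}{550} - 161 = - \frac{96651}{550}$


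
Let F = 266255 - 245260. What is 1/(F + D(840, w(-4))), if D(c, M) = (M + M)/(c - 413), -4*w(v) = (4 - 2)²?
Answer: 427/8964863 ≈ 4.7630e-5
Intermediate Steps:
w(v) = -1 (w(v) = -(4 - 2)²/4 = -¼*2² = -¼*4 = -1)
F = 20995
D(c, M) = 2*M/(-413 + c) (D(c, M) = (2*M)/(-413 + c) = 2*M/(-413 + c))
1/(F + D(840, w(-4))) = 1/(20995 + 2*(-1)/(-413 + 840)) = 1/(20995 + 2*(-1)/427) = 1/(20995 + 2*(-1)*(1/427)) = 1/(20995 - 2/427) = 1/(8964863/427) = 427/8964863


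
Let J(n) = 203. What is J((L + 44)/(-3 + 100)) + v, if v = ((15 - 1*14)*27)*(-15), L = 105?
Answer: -202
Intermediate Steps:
v = -405 (v = ((15 - 14)*27)*(-15) = (1*27)*(-15) = 27*(-15) = -405)
J((L + 44)/(-3 + 100)) + v = 203 - 405 = -202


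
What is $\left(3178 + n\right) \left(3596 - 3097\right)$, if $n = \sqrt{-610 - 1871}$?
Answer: $1585822 + 499 i \sqrt{2481} \approx 1.5858 \cdot 10^{6} + 24855.0 i$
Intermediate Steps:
$n = i \sqrt{2481}$ ($n = \sqrt{-2481} = i \sqrt{2481} \approx 49.81 i$)
$\left(3178 + n\right) \left(3596 - 3097\right) = \left(3178 + i \sqrt{2481}\right) \left(3596 - 3097\right) = \left(3178 + i \sqrt{2481}\right) 499 = 1585822 + 499 i \sqrt{2481}$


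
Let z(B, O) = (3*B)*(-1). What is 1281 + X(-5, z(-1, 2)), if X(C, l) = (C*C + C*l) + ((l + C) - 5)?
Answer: 1284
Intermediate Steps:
z(B, O) = -3*B
X(C, l) = -5 + C + l + C² + C*l (X(C, l) = (C² + C*l) + ((C + l) - 5) = (C² + C*l) + (-5 + C + l) = -5 + C + l + C² + C*l)
1281 + X(-5, z(-1, 2)) = 1281 + (-5 - 5 - 3*(-1) + (-5)² - (-15)*(-1)) = 1281 + (-5 - 5 + 3 + 25 - 5*3) = 1281 + (-5 - 5 + 3 + 25 - 15) = 1281 + 3 = 1284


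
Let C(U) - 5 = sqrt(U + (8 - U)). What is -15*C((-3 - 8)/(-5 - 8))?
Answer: -75 - 30*sqrt(2) ≈ -117.43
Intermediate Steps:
C(U) = 5 + 2*sqrt(2) (C(U) = 5 + sqrt(U + (8 - U)) = 5 + sqrt(8) = 5 + 2*sqrt(2))
-15*C((-3 - 8)/(-5 - 8)) = -15*(5 + 2*sqrt(2)) = -75 - 30*sqrt(2)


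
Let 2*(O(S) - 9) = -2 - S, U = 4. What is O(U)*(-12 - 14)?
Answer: -156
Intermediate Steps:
O(S) = 8 - S/2 (O(S) = 9 + (-2 - S)/2 = 9 + (-1 - S/2) = 8 - S/2)
O(U)*(-12 - 14) = (8 - ½*4)*(-12 - 14) = (8 - 2)*(-26) = 6*(-26) = -156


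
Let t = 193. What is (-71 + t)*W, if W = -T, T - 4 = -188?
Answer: 22448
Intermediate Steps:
T = -184 (T = 4 - 188 = -184)
W = 184 (W = -1*(-184) = 184)
(-71 + t)*W = (-71 + 193)*184 = 122*184 = 22448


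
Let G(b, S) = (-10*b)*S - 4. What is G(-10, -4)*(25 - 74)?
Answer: 19796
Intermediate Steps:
G(b, S) = -4 - 10*S*b (G(b, S) = -10*S*b - 4 = -4 - 10*S*b)
G(-10, -4)*(25 - 74) = (-4 - 10*(-4)*(-10))*(25 - 74) = (-4 - 400)*(-49) = -404*(-49) = 19796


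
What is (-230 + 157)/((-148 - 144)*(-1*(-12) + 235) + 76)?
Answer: 73/72048 ≈ 0.0010132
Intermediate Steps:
(-230 + 157)/((-148 - 144)*(-1*(-12) + 235) + 76) = -73/(-292*(12 + 235) + 76) = -73/(-292*247 + 76) = -73/(-72124 + 76) = -73/(-72048) = -73*(-1/72048) = 73/72048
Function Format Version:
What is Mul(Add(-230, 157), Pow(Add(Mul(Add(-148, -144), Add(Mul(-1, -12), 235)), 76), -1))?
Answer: Rational(73, 72048) ≈ 0.0010132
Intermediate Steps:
Mul(Add(-230, 157), Pow(Add(Mul(Add(-148, -144), Add(Mul(-1, -12), 235)), 76), -1)) = Mul(-73, Pow(Add(Mul(-292, Add(12, 235)), 76), -1)) = Mul(-73, Pow(Add(Mul(-292, 247), 76), -1)) = Mul(-73, Pow(Add(-72124, 76), -1)) = Mul(-73, Pow(-72048, -1)) = Mul(-73, Rational(-1, 72048)) = Rational(73, 72048)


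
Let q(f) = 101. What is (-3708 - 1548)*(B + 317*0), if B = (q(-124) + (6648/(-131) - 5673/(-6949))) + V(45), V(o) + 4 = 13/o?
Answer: -1132934348968/4551595 ≈ -2.4891e+5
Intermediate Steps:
V(o) = -4 + 13/o
B = 1939956077/40964355 (B = (101 + (6648/(-131) - 5673/(-6949))) + (-4 + 13/45) = (101 + (6648*(-1/131) - 5673*(-1/6949))) + (-4 + 13*(1/45)) = (101 + (-6648/131 + 5673/6949)) + (-4 + 13/45) = (101 - 45453789/910319) - 167/45 = 46488430/910319 - 167/45 = 1939956077/40964355 ≈ 47.357)
(-3708 - 1548)*(B + 317*0) = (-3708 - 1548)*(1939956077/40964355 + 317*0) = -5256*(1939956077/40964355 + 0) = -5256*1939956077/40964355 = -1132934348968/4551595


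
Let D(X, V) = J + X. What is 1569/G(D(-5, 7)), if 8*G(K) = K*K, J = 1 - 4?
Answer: 1569/8 ≈ 196.13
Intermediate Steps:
J = -3
D(X, V) = -3 + X
G(K) = K²/8 (G(K) = (K*K)/8 = K²/8)
1569/G(D(-5, 7)) = 1569/(((-3 - 5)²/8)) = 1569/(((⅛)*(-8)²)) = 1569/(((⅛)*64)) = 1569/8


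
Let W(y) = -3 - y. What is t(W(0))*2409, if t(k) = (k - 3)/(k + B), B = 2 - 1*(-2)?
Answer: -14454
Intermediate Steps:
B = 4 (B = 2 + 2 = 4)
t(k) = (-3 + k)/(4 + k) (t(k) = (k - 3)/(k + 4) = (-3 + k)/(4 + k))
t(W(0))*2409 = ((-3 + (-3 - 1*0))/(4 + (-3 - 1*0)))*2409 = ((-3 + (-3 + 0))/(4 + (-3 + 0)))*2409 = ((-3 - 3)/(4 - 3))*2409 = (-6/1)*2409 = (1*(-6))*2409 = -6*2409 = -14454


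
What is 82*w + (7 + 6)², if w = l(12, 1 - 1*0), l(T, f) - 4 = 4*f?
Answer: 825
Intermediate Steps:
l(T, f) = 4 + 4*f
w = 8 (w = 4 + 4*(1 - 1*0) = 4 + 4*(1 + 0) = 4 + 4*1 = 4 + 4 = 8)
82*w + (7 + 6)² = 82*8 + (7 + 6)² = 656 + 13² = 656 + 169 = 825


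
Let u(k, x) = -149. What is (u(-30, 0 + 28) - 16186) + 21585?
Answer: 5250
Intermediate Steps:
(u(-30, 0 + 28) - 16186) + 21585 = (-149 - 16186) + 21585 = -16335 + 21585 = 5250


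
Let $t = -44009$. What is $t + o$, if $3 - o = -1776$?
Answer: $-42230$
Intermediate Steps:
$o = 1779$ ($o = 3 - -1776 = 3 + 1776 = 1779$)
$t + o = -44009 + 1779 = -42230$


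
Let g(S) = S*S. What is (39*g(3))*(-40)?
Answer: -14040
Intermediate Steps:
g(S) = S²
(39*g(3))*(-40) = (39*3²)*(-40) = (39*9)*(-40) = 351*(-40) = -14040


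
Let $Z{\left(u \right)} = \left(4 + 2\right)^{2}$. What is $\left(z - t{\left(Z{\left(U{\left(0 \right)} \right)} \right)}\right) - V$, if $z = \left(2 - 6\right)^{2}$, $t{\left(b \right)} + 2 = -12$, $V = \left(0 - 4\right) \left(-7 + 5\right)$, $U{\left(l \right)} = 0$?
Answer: $22$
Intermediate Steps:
$V = 8$ ($V = \left(0 - 4\right) \left(-2\right) = \left(-4\right) \left(-2\right) = 8$)
$Z{\left(u \right)} = 36$ ($Z{\left(u \right)} = 6^{2} = 36$)
$t{\left(b \right)} = -14$ ($t{\left(b \right)} = -2 - 12 = -14$)
$z = 16$ ($z = \left(-4\right)^{2} = 16$)
$\left(z - t{\left(Z{\left(U{\left(0 \right)} \right)} \right)}\right) - V = \left(16 - -14\right) - 8 = \left(16 + 14\right) - 8 = 30 - 8 = 22$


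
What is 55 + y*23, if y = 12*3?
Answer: 883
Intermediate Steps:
y = 36
55 + y*23 = 55 + 36*23 = 55 + 828 = 883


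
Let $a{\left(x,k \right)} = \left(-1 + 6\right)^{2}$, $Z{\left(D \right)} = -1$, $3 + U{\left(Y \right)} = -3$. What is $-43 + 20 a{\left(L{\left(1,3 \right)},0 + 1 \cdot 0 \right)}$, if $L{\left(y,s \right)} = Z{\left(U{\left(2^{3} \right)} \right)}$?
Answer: $457$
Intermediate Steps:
$U{\left(Y \right)} = -6$ ($U{\left(Y \right)} = -3 - 3 = -6$)
$L{\left(y,s \right)} = -1$
$a{\left(x,k \right)} = 25$ ($a{\left(x,k \right)} = 5^{2} = 25$)
$-43 + 20 a{\left(L{\left(1,3 \right)},0 + 1 \cdot 0 \right)} = -43 + 20 \cdot 25 = -43 + 500 = 457$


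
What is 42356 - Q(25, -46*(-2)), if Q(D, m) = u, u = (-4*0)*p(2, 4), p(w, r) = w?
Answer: 42356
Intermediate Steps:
u = 0 (u = -4*0*2 = 0*2 = 0)
Q(D, m) = 0
42356 - Q(25, -46*(-2)) = 42356 - 1*0 = 42356 + 0 = 42356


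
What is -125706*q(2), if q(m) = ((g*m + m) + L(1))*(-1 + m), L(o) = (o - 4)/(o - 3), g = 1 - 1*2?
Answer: -188559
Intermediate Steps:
g = -1 (g = 1 - 2 = -1)
L(o) = (-4 + o)/(-3 + o)
q(m) = -3/2 + 3*m/2 (q(m) = ((-m + m) + (-4 + 1)/(-3 + 1))*(-1 + m) = (0 - 3/(-2))*(-1 + m) = (0 - ½*(-3))*(-1 + m) = (0 + 3/2)*(-1 + m) = 3*(-1 + m)/2 = -3/2 + 3*m/2)
-125706*q(2) = -125706*(-3/2 + (3/2)*2) = -125706*(-3/2 + 3) = -125706*3/2 = -188559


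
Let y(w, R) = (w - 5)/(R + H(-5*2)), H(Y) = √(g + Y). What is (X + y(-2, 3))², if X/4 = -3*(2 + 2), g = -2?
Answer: (4847*I + 28992*√3)/(3*(I + 4*√3)) ≈ 2399.7 - 113.16*I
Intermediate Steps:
H(Y) = √(-2 + Y)
y(w, R) = (-5 + w)/(R + 2*I*√3) (y(w, R) = (w - 5)/(R + √(-2 - 5*2)) = (-5 + w)/(R + √(-2 - 10)) = (-5 + w)/(R + √(-12)) = (-5 + w)/(R + 2*I*√3))
X = -48 (X = 4*(-3*(2 + 2)) = 4*(-3*4) = 4*(-12) = -48)
(X + y(-2, 3))² = (-48 + (-5 - 2)/(3 + 2*I*√3))² = (-48 - 7/(3 + 2*I*√3))²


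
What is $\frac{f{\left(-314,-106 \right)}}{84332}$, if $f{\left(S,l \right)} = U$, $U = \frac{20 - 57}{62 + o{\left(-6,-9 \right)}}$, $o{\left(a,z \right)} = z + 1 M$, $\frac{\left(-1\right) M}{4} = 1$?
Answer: $- \frac{37}{4132268} \approx -8.9539 \cdot 10^{-6}$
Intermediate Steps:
$M = -4$ ($M = \left(-4\right) 1 = -4$)
$o{\left(a,z \right)} = -4 + z$ ($o{\left(a,z \right)} = z + 1 \left(-4\right) = z - 4 = -4 + z$)
$U = - \frac{37}{49}$ ($U = \frac{20 - 57}{62 - 13} = - \frac{37}{62 - 13} = - \frac{37}{49} \approx -0.7551$)
$f{\left(S,l \right)} = - \frac{37}{49}$
$\frac{f{\left(-314,-106 \right)}}{84332} = - \frac{37}{49 \cdot 84332} = \left(- \frac{37}{49}\right) \frac{1}{84332} = - \frac{37}{4132268}$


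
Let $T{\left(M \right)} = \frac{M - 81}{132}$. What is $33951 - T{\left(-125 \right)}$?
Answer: $\frac{2240869}{66} \approx 33953.0$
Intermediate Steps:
$T{\left(M \right)} = - \frac{27}{44} + \frac{M}{132}$ ($T{\left(M \right)} = \left(-81 + M\right) \frac{1}{132} = - \frac{27}{44} + \frac{M}{132}$)
$33951 - T{\left(-125 \right)} = 33951 - \left(- \frac{27}{44} + \frac{1}{132} \left(-125\right)\right) = 33951 - \left(- \frac{27}{44} - \frac{125}{132}\right) = 33951 - - \frac{103}{66} = 33951 + \frac{103}{66} = \frac{2240869}{66}$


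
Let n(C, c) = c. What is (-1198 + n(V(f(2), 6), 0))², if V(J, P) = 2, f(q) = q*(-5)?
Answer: 1435204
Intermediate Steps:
f(q) = -5*q
(-1198 + n(V(f(2), 6), 0))² = (-1198 + 0)² = (-1198)² = 1435204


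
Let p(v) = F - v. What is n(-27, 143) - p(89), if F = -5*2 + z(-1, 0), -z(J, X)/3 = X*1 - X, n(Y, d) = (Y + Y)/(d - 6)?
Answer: 13509/137 ≈ 98.606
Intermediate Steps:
n(Y, d) = 2*Y/(-6 + d) (n(Y, d) = (2*Y)/(-6 + d) = 2*Y/(-6 + d))
z(J, X) = 0 (z(J, X) = -3*(X*1 - X) = -3*(X - X) = -3*0 = 0)
F = -10 (F = -5*2 + 0 = -10 + 0 = -10)
p(v) = -10 - v
n(-27, 143) - p(89) = 2*(-27)/(-6 + 143) - (-10 - 1*89) = 2*(-27)/137 - (-10 - 89) = 2*(-27)*(1/137) - 1*(-99) = -54/137 + 99 = 13509/137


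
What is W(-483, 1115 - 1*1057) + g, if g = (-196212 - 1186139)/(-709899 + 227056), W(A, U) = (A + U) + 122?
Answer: -144919078/482843 ≈ -300.14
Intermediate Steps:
W(A, U) = 122 + A + U
g = 1382351/482843 (g = -1382351/(-482843) = -1382351*(-1/482843) = 1382351/482843 ≈ 2.8629)
W(-483, 1115 - 1*1057) + g = (122 - 483 + (1115 - 1*1057)) + 1382351/482843 = (122 - 483 + (1115 - 1057)) + 1382351/482843 = (122 - 483 + 58) + 1382351/482843 = -303 + 1382351/482843 = -144919078/482843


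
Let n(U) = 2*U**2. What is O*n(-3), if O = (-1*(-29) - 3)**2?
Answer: 12168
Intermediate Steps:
O = 676 (O = (29 - 3)**2 = 26**2 = 676)
O*n(-3) = 676*(2*(-3)**2) = 676*(2*9) = 676*18 = 12168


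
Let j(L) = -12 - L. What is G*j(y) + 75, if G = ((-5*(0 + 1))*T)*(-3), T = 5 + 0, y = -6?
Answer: -375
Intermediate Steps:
T = 5
G = 75 (G = (-5*(0 + 1)*5)*(-3) = (-5*1*5)*(-3) = -5*5*(-3) = -25*(-3) = 75)
G*j(y) + 75 = 75*(-12 - 1*(-6)) + 75 = 75*(-12 + 6) + 75 = 75*(-6) + 75 = -450 + 75 = -375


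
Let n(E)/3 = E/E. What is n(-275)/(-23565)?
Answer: -1/7855 ≈ -0.00012731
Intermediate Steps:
n(E) = 3 (n(E) = 3*(E/E) = 3*1 = 3)
n(-275)/(-23565) = 3/(-23565) = 3*(-1/23565) = -1/7855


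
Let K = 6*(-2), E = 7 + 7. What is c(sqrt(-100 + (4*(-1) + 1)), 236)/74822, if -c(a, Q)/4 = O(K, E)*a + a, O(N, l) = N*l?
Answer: 334*I*sqrt(103)/37411 ≈ 0.090608*I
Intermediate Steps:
E = 14
K = -12
c(a, Q) = 668*a (c(a, Q) = -4*((-12*14)*a + a) = -4*(-168*a + a) = -(-668)*a = 668*a)
c(sqrt(-100 + (4*(-1) + 1)), 236)/74822 = (668*sqrt(-100 + (4*(-1) + 1)))/74822 = (668*sqrt(-100 + (-4 + 1)))*(1/74822) = (668*sqrt(-100 - 3))*(1/74822) = (668*sqrt(-103))*(1/74822) = (668*(I*sqrt(103)))*(1/74822) = (668*I*sqrt(103))*(1/74822) = 334*I*sqrt(103)/37411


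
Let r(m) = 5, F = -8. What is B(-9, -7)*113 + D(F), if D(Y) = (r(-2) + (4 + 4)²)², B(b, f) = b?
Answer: 3744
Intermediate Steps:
D(Y) = 4761 (D(Y) = (5 + (4 + 4)²)² = (5 + 8²)² = (5 + 64)² = 69² = 4761)
B(-9, -7)*113 + D(F) = -9*113 + 4761 = -1017 + 4761 = 3744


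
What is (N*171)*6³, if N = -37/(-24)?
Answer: 56943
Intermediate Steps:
N = 37/24 (N = -37*(-1/24) = 37/24 ≈ 1.5417)
(N*171)*6³ = ((37/24)*171)*6³ = (2109/8)*216 = 56943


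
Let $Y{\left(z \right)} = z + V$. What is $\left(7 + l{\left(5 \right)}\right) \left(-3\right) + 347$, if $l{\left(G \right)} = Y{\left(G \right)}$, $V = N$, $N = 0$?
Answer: $311$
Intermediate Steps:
$V = 0$
$Y{\left(z \right)} = z$ ($Y{\left(z \right)} = z + 0 = z$)
$l{\left(G \right)} = G$
$\left(7 + l{\left(5 \right)}\right) \left(-3\right) + 347 = \left(7 + 5\right) \left(-3\right) + 347 = 12 \left(-3\right) + 347 = -36 + 347 = 311$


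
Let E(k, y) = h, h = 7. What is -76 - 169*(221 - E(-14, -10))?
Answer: -36242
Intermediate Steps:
E(k, y) = 7
-76 - 169*(221 - E(-14, -10)) = -76 - 169*(221 - 1*7) = -76 - 169*(221 - 7) = -76 - 169*214 = -76 - 36166 = -36242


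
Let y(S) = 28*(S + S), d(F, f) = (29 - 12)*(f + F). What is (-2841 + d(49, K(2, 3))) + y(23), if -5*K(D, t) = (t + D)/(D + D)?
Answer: -2897/4 ≈ -724.25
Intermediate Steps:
K(D, t) = -(D + t)/(10*D) (K(D, t) = -(t + D)/(5*(D + D)) = -(D + t)/(5*(2*D)) = -(D + t)*1/(2*D)/5 = -(D + t)/(10*D))
d(F, f) = 17*F + 17*f (d(F, f) = 17*(F + f) = 17*F + 17*f)
y(S) = 56*S (y(S) = 28*(2*S) = 56*S)
(-2841 + d(49, K(2, 3))) + y(23) = (-2841 + (17*49 + 17*((⅒)*(-1*2 - 1*3)/2))) + 56*23 = (-2841 + (833 + 17*((⅒)*(½)*(-2 - 3)))) + 1288 = (-2841 + (833 + 17*((⅒)*(½)*(-5)))) + 1288 = (-2841 + (833 + 17*(-¼))) + 1288 = (-2841 + (833 - 17/4)) + 1288 = (-2841 + 3315/4) + 1288 = -8049/4 + 1288 = -2897/4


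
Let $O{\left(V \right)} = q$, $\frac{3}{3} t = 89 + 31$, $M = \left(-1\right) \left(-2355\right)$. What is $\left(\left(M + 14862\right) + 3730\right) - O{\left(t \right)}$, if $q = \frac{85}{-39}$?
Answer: $\frac{817018}{39} \approx 20949.0$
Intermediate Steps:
$M = 2355$
$q = - \frac{85}{39}$ ($q = 85 \left(- \frac{1}{39}\right) = - \frac{85}{39} \approx -2.1795$)
$t = 120$ ($t = 89 + 31 = 120$)
$O{\left(V \right)} = - \frac{85}{39}$
$\left(\left(M + 14862\right) + 3730\right) - O{\left(t \right)} = \left(\left(2355 + 14862\right) + 3730\right) - - \frac{85}{39} = \left(17217 + 3730\right) + \frac{85}{39} = 20947 + \frac{85}{39} = \frac{817018}{39}$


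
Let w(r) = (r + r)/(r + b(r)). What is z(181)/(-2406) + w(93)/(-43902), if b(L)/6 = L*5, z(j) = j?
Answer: -41056489/545745762 ≈ -0.075230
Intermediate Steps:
b(L) = 30*L (b(L) = 6*(L*5) = 6*(5*L) = 30*L)
w(r) = 2/31 (w(r) = (r + r)/(r + 30*r) = (2*r)/((31*r)) = (2*r)*(1/(31*r)) = 2/31)
z(181)/(-2406) + w(93)/(-43902) = 181/(-2406) + (2/31)/(-43902) = 181*(-1/2406) + (2/31)*(-1/43902) = -181/2406 - 1/680481 = -41056489/545745762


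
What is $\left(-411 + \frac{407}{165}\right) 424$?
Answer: $- \frac{2598272}{15} \approx -1.7322 \cdot 10^{5}$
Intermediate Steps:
$\left(-411 + \frac{407}{165}\right) 424 = \left(-411 + 407 \cdot \frac{1}{165}\right) 424 = \left(-411 + \frac{37}{15}\right) 424 = \left(- \frac{6128}{15}\right) 424 = - \frac{2598272}{15}$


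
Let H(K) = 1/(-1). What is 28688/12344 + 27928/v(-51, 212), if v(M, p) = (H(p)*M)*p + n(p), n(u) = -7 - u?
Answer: 81079402/16344999 ≈ 4.9605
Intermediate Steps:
H(K) = -1
v(M, p) = -7 - p - M*p (v(M, p) = (-M)*p + (-7 - p) = -M*p + (-7 - p) = -7 - p - M*p)
28688/12344 + 27928/v(-51, 212) = 28688/12344 + 27928/(-7 - 1*212 - 1*(-51)*212) = 28688*(1/12344) + 27928/(-7 - 212 + 10812) = 3586/1543 + 27928/10593 = 81079402/16344999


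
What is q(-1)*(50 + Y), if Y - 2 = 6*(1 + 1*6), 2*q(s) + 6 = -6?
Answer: -564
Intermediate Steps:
q(s) = -6 (q(s) = -3 + (½)*(-6) = -3 - 3 = -6)
Y = 44 (Y = 2 + 6*(1 + 1*6) = 2 + 6*(1 + 6) = 2 + 6*7 = 2 + 42 = 44)
q(-1)*(50 + Y) = -6*(50 + 44) = -6*94 = -564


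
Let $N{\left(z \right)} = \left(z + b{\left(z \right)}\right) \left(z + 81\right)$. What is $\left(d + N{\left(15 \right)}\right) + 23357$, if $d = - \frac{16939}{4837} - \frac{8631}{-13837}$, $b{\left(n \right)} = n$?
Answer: $\frac{12816339161}{488537} \approx 26234.0$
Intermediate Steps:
$N{\left(z \right)} = 2 z \left(81 + z\right)$ ($N{\left(z \right)} = \left(z + z\right) \left(z + 81\right) = 2 z \left(81 + z\right)$)
$d = - \frac{1406108}{488537}$ ($d = \left(-16939\right) \frac{1}{4837} - - \frac{63}{101} = - \frac{16939}{4837} + \frac{63}{101} = - \frac{1406108}{488537} \approx -2.8782$)
$\left(d + N{\left(15 \right)}\right) + 23357 = \left(- \frac{1406108}{488537} + 2 \cdot 15 \left(81 + 15\right)\right) + 23357 = \left(- \frac{1406108}{488537} + 2 \cdot 15 \cdot 96\right) + 23357 = \left(- \frac{1406108}{488537} + 2880\right) + 23357 = \frac{1405580452}{488537} + 23357 = \frac{12816339161}{488537}$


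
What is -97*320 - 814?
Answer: -31854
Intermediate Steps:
-97*320 - 814 = -31040 - 814 = -31854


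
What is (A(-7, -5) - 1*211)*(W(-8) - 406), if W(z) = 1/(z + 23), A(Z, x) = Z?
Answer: 1327402/15 ≈ 88494.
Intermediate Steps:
W(z) = 1/(23 + z)
(A(-7, -5) - 1*211)*(W(-8) - 406) = (-7 - 1*211)*(1/(23 - 8) - 406) = (-7 - 211)*(1/15 - 406) = -218*(1/15 - 406) = -218*(-6089/15) = 1327402/15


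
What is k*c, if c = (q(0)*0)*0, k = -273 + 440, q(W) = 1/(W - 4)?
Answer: 0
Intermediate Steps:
q(W) = 1/(-4 + W)
k = 167
c = 0 (c = (0/(-4 + 0))*0 = (0/(-4))*0 = -¼*0*0 = 0*0 = 0)
k*c = 167*0 = 0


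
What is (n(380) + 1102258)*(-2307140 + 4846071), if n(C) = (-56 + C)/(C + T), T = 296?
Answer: 472956339700873/169 ≈ 2.7986e+12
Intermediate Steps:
n(C) = (-56 + C)/(296 + C) (n(C) = (-56 + C)/(C + 296) = (-56 + C)/(296 + C))
(n(380) + 1102258)*(-2307140 + 4846071) = ((-56 + 380)/(296 + 380) + 1102258)*(-2307140 + 4846071) = (324/676 + 1102258)*2538931 = ((1/676)*324 + 1102258)*2538931 = (81/169 + 1102258)*2538931 = (186281683/169)*2538931 = 472956339700873/169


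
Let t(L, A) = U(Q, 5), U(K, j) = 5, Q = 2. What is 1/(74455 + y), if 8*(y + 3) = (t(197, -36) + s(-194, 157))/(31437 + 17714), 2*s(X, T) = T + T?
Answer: 196604/14637561089 ≈ 1.3431e-5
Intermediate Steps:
s(X, T) = T (s(X, T) = (T + T)/2 = (2*T)/2 = T)
t(L, A) = 5
y = -589731/196604 (y = -3 + ((5 + 157)/(31437 + 17714))/8 = -3 + (162/49151)/8 = -3 + (162*(1/49151))/8 = -3 + (1/8)*(162/49151) = -3 + 81/196604 = -589731/196604 ≈ -2.9996)
1/(74455 + y) = 1/(74455 - 589731/196604) = 1/(14637561089/196604) = 196604/14637561089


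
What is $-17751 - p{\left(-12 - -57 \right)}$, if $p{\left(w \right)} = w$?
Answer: $-17796$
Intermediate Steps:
$-17751 - p{\left(-12 - -57 \right)} = -17751 - \left(-12 - -57\right) = -17751 - \left(-12 + 57\right) = -17751 - 45 = -17796$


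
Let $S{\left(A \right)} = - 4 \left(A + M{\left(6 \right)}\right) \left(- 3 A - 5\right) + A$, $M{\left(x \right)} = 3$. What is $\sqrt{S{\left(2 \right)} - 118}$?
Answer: $2 \sqrt{26} \approx 10.198$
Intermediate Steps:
$S{\left(A \right)} = A - 4 \left(-5 - 3 A\right) \left(3 + A\right)$ ($S{\left(A \right)} = - 4 \left(A + 3\right) \left(- 3 A - 5\right) + A = - 4 \left(3 + A\right) \left(-5 - 3 A\right) + A = - 4 \left(-5 - 3 A\right) \left(3 + A\right) + A = A - 4 \left(-5 - 3 A\right) \left(3 + A\right)$)
$\sqrt{S{\left(2 \right)} - 118} = \sqrt{\left(60 + 12 \cdot 2^{2} + 57 \cdot 2\right) - 118} = \sqrt{\left(60 + 12 \cdot 4 + 114\right) - 118} = \sqrt{\left(60 + 48 + 114\right) - 118} = \sqrt{222 - 118} = \sqrt{104} = 2 \sqrt{26}$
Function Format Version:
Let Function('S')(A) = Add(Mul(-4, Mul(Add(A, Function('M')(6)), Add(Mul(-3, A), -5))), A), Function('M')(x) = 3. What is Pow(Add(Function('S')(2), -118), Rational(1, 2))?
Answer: Mul(2, Pow(26, Rational(1, 2))) ≈ 10.198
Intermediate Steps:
Function('S')(A) = Add(A, Mul(-4, Add(-5, Mul(-3, A)), Add(3, A))) (Function('S')(A) = Add(Mul(-4, Mul(Add(A, 3), Add(Mul(-3, A), -5))), A) = Add(Mul(-4, Mul(Add(3, A), Add(-5, Mul(-3, A)))), A) = Add(Mul(-4, Mul(Add(-5, Mul(-3, A)), Add(3, A))), A) = Add(Mul(-4, Add(-5, Mul(-3, A)), Add(3, A)), A) = Add(A, Mul(-4, Add(-5, Mul(-3, A)), Add(3, A))))
Pow(Add(Function('S')(2), -118), Rational(1, 2)) = Pow(Add(Add(60, Mul(12, Pow(2, 2)), Mul(57, 2)), -118), Rational(1, 2)) = Pow(Add(Add(60, Mul(12, 4), 114), -118), Rational(1, 2)) = Pow(Add(Add(60, 48, 114), -118), Rational(1, 2)) = Pow(Add(222, -118), Rational(1, 2)) = Pow(104, Rational(1, 2)) = Mul(2, Pow(26, Rational(1, 2)))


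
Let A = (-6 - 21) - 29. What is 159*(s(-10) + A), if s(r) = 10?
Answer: -7314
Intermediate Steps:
A = -56 (A = -27 - 29 = -56)
159*(s(-10) + A) = 159*(10 - 56) = 159*(-46) = -7314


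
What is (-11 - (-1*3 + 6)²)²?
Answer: 400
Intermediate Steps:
(-11 - (-1*3 + 6)²)² = (-11 - (-3 + 6)²)² = (-11 - 1*3²)² = (-11 - 1*9)² = (-11 - 9)² = (-20)² = 400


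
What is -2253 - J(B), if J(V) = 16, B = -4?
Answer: -2269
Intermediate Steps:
-2253 - J(B) = -2253 - 1*16 = -2253 - 16 = -2269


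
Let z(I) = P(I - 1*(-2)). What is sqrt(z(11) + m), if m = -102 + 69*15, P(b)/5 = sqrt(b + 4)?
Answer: sqrt(933 + 5*sqrt(17)) ≈ 30.881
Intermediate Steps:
P(b) = 5*sqrt(4 + b) (P(b) = 5*sqrt(b + 4) = 5*sqrt(4 + b))
z(I) = 5*sqrt(6 + I) (z(I) = 5*sqrt(4 + (I - 1*(-2))) = 5*sqrt(4 + (I + 2)) = 5*sqrt(4 + (2 + I)) = 5*sqrt(6 + I))
m = 933 (m = -102 + 1035 = 933)
sqrt(z(11) + m) = sqrt(5*sqrt(6 + 11) + 933) = sqrt(5*sqrt(17) + 933) = sqrt(933 + 5*sqrt(17))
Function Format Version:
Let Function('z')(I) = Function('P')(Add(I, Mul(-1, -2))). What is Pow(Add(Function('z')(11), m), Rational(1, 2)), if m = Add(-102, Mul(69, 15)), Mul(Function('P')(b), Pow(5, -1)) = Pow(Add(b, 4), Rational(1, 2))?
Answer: Pow(Add(933, Mul(5, Pow(17, Rational(1, 2)))), Rational(1, 2)) ≈ 30.881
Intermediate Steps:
Function('P')(b) = Mul(5, Pow(Add(4, b), Rational(1, 2))) (Function('P')(b) = Mul(5, Pow(Add(b, 4), Rational(1, 2))) = Mul(5, Pow(Add(4, b), Rational(1, 2))))
Function('z')(I) = Mul(5, Pow(Add(6, I), Rational(1, 2))) (Function('z')(I) = Mul(5, Pow(Add(4, Add(I, Mul(-1, -2))), Rational(1, 2))) = Mul(5, Pow(Add(4, Add(I, 2)), Rational(1, 2))) = Mul(5, Pow(Add(4, Add(2, I)), Rational(1, 2))) = Mul(5, Pow(Add(6, I), Rational(1, 2))))
m = 933 (m = Add(-102, 1035) = 933)
Pow(Add(Function('z')(11), m), Rational(1, 2)) = Pow(Add(Mul(5, Pow(Add(6, 11), Rational(1, 2))), 933), Rational(1, 2)) = Pow(Add(Mul(5, Pow(17, Rational(1, 2))), 933), Rational(1, 2)) = Pow(Add(933, Mul(5, Pow(17, Rational(1, 2)))), Rational(1, 2))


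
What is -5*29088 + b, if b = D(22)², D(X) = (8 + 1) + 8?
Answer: -145151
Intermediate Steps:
D(X) = 17 (D(X) = 9 + 8 = 17)
b = 289 (b = 17² = 289)
-5*29088 + b = -5*29088 + 289 = -145440 + 289 = -145151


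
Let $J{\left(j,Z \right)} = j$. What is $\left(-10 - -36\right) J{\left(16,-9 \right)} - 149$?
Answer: $267$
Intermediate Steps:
$\left(-10 - -36\right) J{\left(16,-9 \right)} - 149 = \left(-10 - -36\right) 16 - 149 = \left(-10 + 36\right) 16 - 149 = 26 \cdot 16 - 149 = 416 - 149 = 267$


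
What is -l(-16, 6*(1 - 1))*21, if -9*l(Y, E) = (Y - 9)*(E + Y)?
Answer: 2800/3 ≈ 933.33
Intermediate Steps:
l(Y, E) = -(-9 + Y)*(E + Y)/9 (l(Y, E) = -(Y - 9)*(E + Y)/9 = -(-9 + Y)*(E + Y)/9)
-l(-16, 6*(1 - 1))*21 = -(6*(1 - 1) - 16 - ⅑*(-16)² - ⅑*6*(1 - 1)*(-16))*21 = -(6*0 - 16 - ⅑*256 - ⅑*6*0*(-16))*21 = -(0 - 16 - 256/9 - ⅑*0*(-16))*21 = -(0 - 16 - 256/9 + 0)*21 = -(-400)*21/9 = -1*(-2800/3) = 2800/3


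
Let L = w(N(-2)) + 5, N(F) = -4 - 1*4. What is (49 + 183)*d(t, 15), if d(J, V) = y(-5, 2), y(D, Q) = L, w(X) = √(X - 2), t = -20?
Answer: 1160 + 232*I*√10 ≈ 1160.0 + 733.65*I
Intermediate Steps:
N(F) = -8 (N(F) = -4 - 4 = -8)
w(X) = √(-2 + X)
L = 5 + I*√10 (L = √(-2 - 8) + 5 = √(-10) + 5 = I*√10 + 5 = 5 + I*√10 ≈ 5.0 + 3.1623*I)
y(D, Q) = 5 + I*√10
d(J, V) = 5 + I*√10
(49 + 183)*d(t, 15) = (49 + 183)*(5 + I*√10) = 232*(5 + I*√10) = 1160 + 232*I*√10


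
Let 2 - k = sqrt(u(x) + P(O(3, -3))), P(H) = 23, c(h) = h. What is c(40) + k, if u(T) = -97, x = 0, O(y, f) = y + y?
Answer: 42 - I*sqrt(74) ≈ 42.0 - 8.6023*I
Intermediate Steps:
O(y, f) = 2*y
k = 2 - I*sqrt(74) (k = 2 - sqrt(-97 + 23) = 2 - sqrt(-74) = 2 - I*sqrt(74) ≈ 2.0 - 8.6023*I)
c(40) + k = 40 + (2 - I*sqrt(74)) = 42 - I*sqrt(74)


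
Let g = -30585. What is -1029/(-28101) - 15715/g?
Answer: 31538612/57297939 ≈ 0.55043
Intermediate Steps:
-1029/(-28101) - 15715/g = -1029/(-28101) - 15715/(-30585) = -1029*(-1/28101) - 15715*(-1/30585) = 343/9367 + 3143/6117 = 31538612/57297939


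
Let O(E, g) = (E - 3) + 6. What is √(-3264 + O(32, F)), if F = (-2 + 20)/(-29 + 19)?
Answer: I*√3229 ≈ 56.824*I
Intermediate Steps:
F = -9/5 (F = 18/(-10) = 18*(-⅒) = -9/5 ≈ -1.8000)
O(E, g) = 3 + E (O(E, g) = (-3 + E) + 6 = 3 + E)
√(-3264 + O(32, F)) = √(-3264 + (3 + 32)) = √(-3264 + 35) = √(-3229) = I*√3229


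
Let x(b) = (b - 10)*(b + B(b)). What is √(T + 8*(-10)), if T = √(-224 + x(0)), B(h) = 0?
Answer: 2*√(-20 + I*√14) ≈ 0.83305 + 8.983*I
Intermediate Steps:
x(b) = b*(-10 + b) (x(b) = (b - 10)*(b + 0) = (-10 + b)*b = b*(-10 + b))
T = 4*I*√14 (T = √(-224 + 0*(-10 + 0)) = √(-224 + 0*(-10)) = √(-224 + 0) = √(-224) = 4*I*√14 ≈ 14.967*I)
√(T + 8*(-10)) = √(4*I*√14 + 8*(-10)) = √(4*I*√14 - 80) = √(-80 + 4*I*√14)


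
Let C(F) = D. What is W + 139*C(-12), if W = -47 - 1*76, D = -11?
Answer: -1652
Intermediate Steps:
C(F) = -11
W = -123 (W = -47 - 76 = -123)
W + 139*C(-12) = -123 + 139*(-11) = -123 - 1529 = -1652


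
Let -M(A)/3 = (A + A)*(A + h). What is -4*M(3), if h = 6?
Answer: 648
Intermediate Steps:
M(A) = -6*A*(6 + A) (M(A) = -3*(A + A)*(A + 6) = -3*2*A*(6 + A) = -6*A*(6 + A))
-4*M(3) = -(-24)*3*(6 + 3) = -(-24)*3*9 = -4*(-162) = 648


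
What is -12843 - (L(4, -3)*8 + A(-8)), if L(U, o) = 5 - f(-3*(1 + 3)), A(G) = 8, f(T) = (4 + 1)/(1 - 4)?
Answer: -38713/3 ≈ -12904.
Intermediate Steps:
f(T) = -5/3 (f(T) = 5/(-3) = 5*(-⅓) = -5/3)
L(U, o) = 20/3 (L(U, o) = 5 - 1*(-5/3) = 5 + 5/3 = 20/3)
-12843 - (L(4, -3)*8 + A(-8)) = -12843 - ((20/3)*8 + 8) = -12843 - (160/3 + 8) = -12843 - 1*184/3 = -12843 - 184/3 = -38713/3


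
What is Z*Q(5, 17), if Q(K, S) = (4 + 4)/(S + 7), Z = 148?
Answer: 148/3 ≈ 49.333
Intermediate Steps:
Q(K, S) = 8/(7 + S)
Z*Q(5, 17) = 148*(8/(7 + 17)) = 148*(8/24) = 148*(8*(1/24)) = 148*(⅓) = 148/3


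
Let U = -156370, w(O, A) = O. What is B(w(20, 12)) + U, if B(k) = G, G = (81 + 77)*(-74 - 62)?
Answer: -177858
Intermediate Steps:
G = -21488 (G = 158*(-136) = -21488)
B(k) = -21488
B(w(20, 12)) + U = -21488 - 156370 = -177858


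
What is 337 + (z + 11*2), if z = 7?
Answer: 366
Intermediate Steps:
337 + (z + 11*2) = 337 + (7 + 11*2) = 337 + (7 + 22) = 337 + 29 = 366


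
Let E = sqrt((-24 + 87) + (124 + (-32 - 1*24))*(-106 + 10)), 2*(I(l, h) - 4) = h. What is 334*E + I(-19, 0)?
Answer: 4 + 334*I*sqrt(6465) ≈ 4.0 + 26855.0*I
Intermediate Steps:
I(l, h) = 4 + h/2
E = I*sqrt(6465) (E = sqrt(63 + (124 + (-32 - 24))*(-96)) = sqrt(63 + (124 - 56)*(-96)) = sqrt(63 + 68*(-96)) = sqrt(63 - 6528) = sqrt(-6465) = I*sqrt(6465) ≈ 80.405*I)
334*E + I(-19, 0) = 334*(I*sqrt(6465)) + (4 + (1/2)*0) = 334*I*sqrt(6465) + (4 + 0) = 334*I*sqrt(6465) + 4 = 4 + 334*I*sqrt(6465)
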